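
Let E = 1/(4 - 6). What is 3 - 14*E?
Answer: 10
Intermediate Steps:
E = -½ (E = 1/(-2) = -½ ≈ -0.50000)
3 - 14*E = 3 - 14*(-½) = 3 + 7 = 10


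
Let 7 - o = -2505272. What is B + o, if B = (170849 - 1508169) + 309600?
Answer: 1477559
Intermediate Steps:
o = 2505279 (o = 7 - 1*(-2505272) = 7 + 2505272 = 2505279)
B = -1027720 (B = -1337320 + 309600 = -1027720)
B + o = -1027720 + 2505279 = 1477559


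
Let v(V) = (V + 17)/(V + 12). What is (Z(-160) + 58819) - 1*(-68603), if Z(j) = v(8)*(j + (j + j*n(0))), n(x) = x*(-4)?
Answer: 127022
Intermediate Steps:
n(x) = -4*x
v(V) = (17 + V)/(12 + V)
Z(j) = 5*j/2 (Z(j) = ((17 + 8)/(12 + 8))*(j + (j + j*(-4*0))) = (25/20)*(j + (j + j*0)) = ((1/20)*25)*(j + (j + 0)) = 5*(j + j)/4 = 5*(2*j)/4 = 5*j/2)
(Z(-160) + 58819) - 1*(-68603) = ((5/2)*(-160) + 58819) - 1*(-68603) = (-400 + 58819) + 68603 = 58419 + 68603 = 127022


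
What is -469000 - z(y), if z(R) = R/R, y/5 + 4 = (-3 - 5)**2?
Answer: -469001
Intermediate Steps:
y = 300 (y = -20 + 5*(-3 - 5)**2 = -20 + 5*(-8)**2 = -20 + 5*64 = -20 + 320 = 300)
z(R) = 1
-469000 - z(y) = -469000 - 1*1 = -469000 - 1 = -469001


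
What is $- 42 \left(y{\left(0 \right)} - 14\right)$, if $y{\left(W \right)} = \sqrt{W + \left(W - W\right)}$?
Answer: $588$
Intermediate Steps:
$y{\left(W \right)} = \sqrt{W}$ ($y{\left(W \right)} = \sqrt{W + 0} = \sqrt{W}$)
$- 42 \left(y{\left(0 \right)} - 14\right) = - 42 \left(\sqrt{0} - 14\right) = - 42 \left(0 - 14\right) = \left(-42\right) \left(-14\right) = 588$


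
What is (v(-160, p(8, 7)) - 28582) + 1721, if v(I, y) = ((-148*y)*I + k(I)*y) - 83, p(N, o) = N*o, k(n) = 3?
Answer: 1299304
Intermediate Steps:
v(I, y) = -83 + 3*y - 148*I*y (v(I, y) = ((-148*y)*I + 3*y) - 83 = (-148*I*y + 3*y) - 83 = (3*y - 148*I*y) - 83 = -83 + 3*y - 148*I*y)
(v(-160, p(8, 7)) - 28582) + 1721 = ((-83 + 3*(8*7) - 148*(-160)*8*7) - 28582) + 1721 = ((-83 + 3*56 - 148*(-160)*56) - 28582) + 1721 = ((-83 + 168 + 1326080) - 28582) + 1721 = (1326165 - 28582) + 1721 = 1297583 + 1721 = 1299304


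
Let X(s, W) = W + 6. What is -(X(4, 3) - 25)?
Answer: 16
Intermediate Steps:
X(s, W) = 6 + W
-(X(4, 3) - 25) = -((6 + 3) - 25) = -(9 - 25) = -1*(-16) = 16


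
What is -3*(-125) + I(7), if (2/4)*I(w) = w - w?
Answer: 375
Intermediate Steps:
I(w) = 0 (I(w) = 2*(w - w) = 2*0 = 0)
-3*(-125) + I(7) = -3*(-125) + 0 = 375 + 0 = 375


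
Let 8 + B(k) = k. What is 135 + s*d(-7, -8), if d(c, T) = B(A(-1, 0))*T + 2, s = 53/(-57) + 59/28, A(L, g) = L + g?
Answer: 177253/798 ≈ 222.12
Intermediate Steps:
B(k) = -8 + k
s = 1879/1596 (s = 53*(-1/57) + 59*(1/28) = -53/57 + 59/28 = 1879/1596 ≈ 1.1773)
d(c, T) = 2 - 9*T (d(c, T) = (-8 + (-1 + 0))*T + 2 = (-8 - 1)*T + 2 = -9*T + 2 = 2 - 9*T)
135 + s*d(-7, -8) = 135 + 1879*(2 - 9*(-8))/1596 = 135 + 1879*(2 + 72)/1596 = 135 + (1879/1596)*74 = 135 + 69523/798 = 177253/798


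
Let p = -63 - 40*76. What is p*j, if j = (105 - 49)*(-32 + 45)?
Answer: -2258984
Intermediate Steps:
p = -3103 (p = -63 - 3040 = -3103)
j = 728 (j = 56*13 = 728)
p*j = -3103*728 = -2258984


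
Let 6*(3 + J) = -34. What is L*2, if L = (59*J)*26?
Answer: -79768/3 ≈ -26589.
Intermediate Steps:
J = -26/3 (J = -3 + (1/6)*(-34) = -3 - 17/3 = -26/3 ≈ -8.6667)
L = -39884/3 (L = (59*(-26/3))*26 = -1534/3*26 = -39884/3 ≈ -13295.)
L*2 = -39884/3*2 = -79768/3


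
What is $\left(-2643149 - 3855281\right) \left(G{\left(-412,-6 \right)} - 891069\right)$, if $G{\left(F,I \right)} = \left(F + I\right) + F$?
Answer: $5795943218570$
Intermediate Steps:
$G{\left(F,I \right)} = I + 2 F$
$\left(-2643149 - 3855281\right) \left(G{\left(-412,-6 \right)} - 891069\right) = \left(-2643149 - 3855281\right) \left(\left(-6 + 2 \left(-412\right)\right) - 891069\right) = - 6498430 \left(\left(-6 - 824\right) - 891069\right) = - 6498430 \left(-830 - 891069\right) = \left(-6498430\right) \left(-891899\right) = 5795943218570$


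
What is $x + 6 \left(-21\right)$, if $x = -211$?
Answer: $-337$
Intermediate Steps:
$x + 6 \left(-21\right) = -211 + 6 \left(-21\right) = -211 - 126 = -337$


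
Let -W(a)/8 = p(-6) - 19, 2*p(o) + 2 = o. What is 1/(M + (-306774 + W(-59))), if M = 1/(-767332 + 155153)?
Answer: -612179/187687959611 ≈ -3.2617e-6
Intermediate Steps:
p(o) = -1 + o/2
W(a) = 184 (W(a) = -8*((-1 + (½)*(-6)) - 19) = -8*((-1 - 3) - 19) = -8*(-4 - 19) = -8*(-23) = 184)
M = -1/612179 (M = 1/(-612179) = -1/612179 ≈ -1.6335e-6)
1/(M + (-306774 + W(-59))) = 1/(-1/612179 + (-306774 + 184)) = 1/(-1/612179 - 306590) = 1/(-187687959611/612179) = -612179/187687959611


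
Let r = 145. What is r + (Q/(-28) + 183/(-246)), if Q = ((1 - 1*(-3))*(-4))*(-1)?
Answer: 82475/574 ≈ 143.68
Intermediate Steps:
Q = 16 (Q = ((1 + 3)*(-4))*(-1) = (4*(-4))*(-1) = -16*(-1) = 16)
r + (Q/(-28) + 183/(-246)) = 145 + (16/(-28) + 183/(-246)) = 145 + (16*(-1/28) + 183*(-1/246)) = 145 + (-4/7 - 61/82) = 145 - 755/574 = 82475/574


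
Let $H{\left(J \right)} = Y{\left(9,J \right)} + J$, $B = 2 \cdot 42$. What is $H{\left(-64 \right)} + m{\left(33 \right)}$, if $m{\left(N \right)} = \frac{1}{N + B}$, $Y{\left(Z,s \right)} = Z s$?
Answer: $- \frac{74879}{117} \approx -639.99$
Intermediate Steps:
$B = 84$
$m{\left(N \right)} = \frac{1}{84 + N}$ ($m{\left(N \right)} = \frac{1}{N + 84} = \frac{1}{84 + N}$)
$H{\left(J \right)} = 10 J$ ($H{\left(J \right)} = 9 J + J = 10 J$)
$H{\left(-64 \right)} + m{\left(33 \right)} = 10 \left(-64\right) + \frac{1}{84 + 33} = -640 + \frac{1}{117} = - \frac{74879}{117}$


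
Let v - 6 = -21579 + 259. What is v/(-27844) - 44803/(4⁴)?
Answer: -310509587/1782016 ≈ -174.25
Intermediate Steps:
v = -21314 (v = 6 + (-21579 + 259) = 6 - 21320 = -21314)
v/(-27844) - 44803/(4⁴) = -21314/(-27844) - 44803/(4⁴) = -21314*(-1/27844) - 44803/256 = 10657/13922 - 44803*1/256 = 10657/13922 - 44803/256 = -310509587/1782016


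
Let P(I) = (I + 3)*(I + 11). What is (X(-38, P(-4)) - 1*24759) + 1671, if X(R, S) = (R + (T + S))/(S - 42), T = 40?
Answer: -1131307/49 ≈ -23088.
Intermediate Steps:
P(I) = (3 + I)*(11 + I)
X(R, S) = (40 + R + S)/(-42 + S) (X(R, S) = (R + (40 + S))/(S - 42) = (40 + R + S)/(-42 + S))
(X(-38, P(-4)) - 1*24759) + 1671 = ((40 - 38 + (33 + (-4)² + 14*(-4)))/(-42 + (33 + (-4)² + 14*(-4))) - 1*24759) + 1671 = ((40 - 38 + (33 + 16 - 56))/(-42 + (33 + 16 - 56)) - 24759) + 1671 = ((40 - 38 - 7)/(-42 - 7) - 24759) + 1671 = (-5/(-49) - 24759) + 1671 = (-1/49*(-5) - 24759) + 1671 = (5/49 - 24759) + 1671 = -1213186/49 + 1671 = -1131307/49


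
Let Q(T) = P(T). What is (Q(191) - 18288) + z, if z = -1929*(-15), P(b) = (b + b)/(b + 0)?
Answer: 10649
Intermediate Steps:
P(b) = 2 (P(b) = (2*b)/b = 2)
Q(T) = 2
z = 28935
(Q(191) - 18288) + z = (2 - 18288) + 28935 = -18286 + 28935 = 10649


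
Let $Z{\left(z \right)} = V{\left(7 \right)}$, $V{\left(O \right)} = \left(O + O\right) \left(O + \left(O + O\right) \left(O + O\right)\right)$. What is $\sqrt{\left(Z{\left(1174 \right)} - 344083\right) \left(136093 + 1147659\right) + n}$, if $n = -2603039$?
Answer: $i \sqrt{438071419271} \approx 6.6187 \cdot 10^{5} i$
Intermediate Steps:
$V{\left(O \right)} = 2 O \left(O + 4 O^{2}\right)$ ($V{\left(O \right)} = 2 O \left(O + 2 O 2 O\right) = 2 O \left(O + 4 O^{2}\right)$)
$Z{\left(z \right)} = 2842$ ($Z{\left(z \right)} = 7^{2} \left(2 + 8 \cdot 7\right) = 49 \left(2 + 56\right) = 49 \cdot 58 = 2842$)
$\sqrt{\left(Z{\left(1174 \right)} - 344083\right) \left(136093 + 1147659\right) + n} = \sqrt{\left(2842 - 344083\right) \left(136093 + 1147659\right) - 2603039} = \sqrt{\left(-341241\right) 1283752 - 2603039} = \sqrt{-438068816232 - 2603039} = \sqrt{-438071419271} = i \sqrt{438071419271}$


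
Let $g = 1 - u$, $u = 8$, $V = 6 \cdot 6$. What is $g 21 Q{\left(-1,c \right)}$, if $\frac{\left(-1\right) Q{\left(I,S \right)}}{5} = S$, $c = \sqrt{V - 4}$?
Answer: $2940 \sqrt{2} \approx 4157.8$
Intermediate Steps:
$V = 36$
$c = 4 \sqrt{2}$ ($c = \sqrt{36 - 4} = \sqrt{32} = 4 \sqrt{2} \approx 5.6569$)
$Q{\left(I,S \right)} = - 5 S$
$g = -7$ ($g = 1 - 8 = -7$)
$g 21 Q{\left(-1,c \right)} = \left(-7\right) 21 \left(- 5 \cdot 4 \sqrt{2}\right) = - 147 \left(- 20 \sqrt{2}\right) = 2940 \sqrt{2}$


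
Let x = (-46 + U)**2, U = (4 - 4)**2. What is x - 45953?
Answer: -43837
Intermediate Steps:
U = 0 (U = 0**2 = 0)
x = 2116 (x = (-46 + 0)**2 = (-46)**2 = 2116)
x - 45953 = 2116 - 45953 = -43837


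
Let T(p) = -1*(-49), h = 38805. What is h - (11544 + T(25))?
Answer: 27212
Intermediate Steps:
T(p) = 49
h - (11544 + T(25)) = 38805 - (11544 + 49) = 38805 - 1*11593 = 38805 - 11593 = 27212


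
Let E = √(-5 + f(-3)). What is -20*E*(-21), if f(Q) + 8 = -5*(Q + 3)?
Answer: 420*I*√13 ≈ 1514.3*I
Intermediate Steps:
f(Q) = -23 - 5*Q (f(Q) = -8 - 5*(Q + 3) = -8 - 5*(3 + Q) = -8 + (-15 - 5*Q) = -23 - 5*Q)
E = I*√13 (E = √(-5 + (-23 - 5*(-3))) = √(-5 + (-23 + 15)) = √(-5 - 8) = √(-13) = I*√13 ≈ 3.6056*I)
-20*E*(-21) = -20*I*√13*(-21) = 420*I*√13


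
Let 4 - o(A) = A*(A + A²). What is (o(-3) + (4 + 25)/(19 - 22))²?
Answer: 1369/9 ≈ 152.11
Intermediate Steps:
o(A) = 4 - A*(A + A²)
(o(-3) + (4 + 25)/(19 - 22))² = ((4 - 1*(-3)² - 1*(-3)³) + (4 + 25)/(19 - 22))² = ((4 - 1*9 - 1*(-27)) + 29/(-3))² = ((4 - 9 + 27) + 29*(-⅓))² = (22 - 29/3)² = (37/3)² = 1369/9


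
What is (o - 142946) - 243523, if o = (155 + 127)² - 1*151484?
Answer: -458429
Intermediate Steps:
o = -71960 (o = 282² - 151484 = 79524 - 151484 = -71960)
(o - 142946) - 243523 = (-71960 - 142946) - 243523 = -214906 - 243523 = -458429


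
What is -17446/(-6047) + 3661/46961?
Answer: 841419673/283973167 ≈ 2.9630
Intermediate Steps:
-17446/(-6047) + 3661/46961 = -17446*(-1/6047) + 3661*(1/46961) = 17446/6047 + 3661/46961 = 841419673/283973167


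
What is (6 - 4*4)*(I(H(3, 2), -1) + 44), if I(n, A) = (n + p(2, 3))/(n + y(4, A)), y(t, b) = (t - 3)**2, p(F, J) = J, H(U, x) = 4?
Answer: -454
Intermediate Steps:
y(t, b) = (-3 + t)**2
I(n, A) = (3 + n)/(1 + n) (I(n, A) = (n + 3)/(n + (-3 + 4)**2) = (3 + n)/(n + 1**2) = (3 + n)/(n + 1) = (3 + n)/(1 + n))
(6 - 4*4)*(I(H(3, 2), -1) + 44) = (6 - 4*4)*((3 + 4)/(1 + 4) + 44) = (6 - 16)*(7/5 + 44) = -10*((1/5)*7 + 44) = -10*(7/5 + 44) = -10*227/5 = -454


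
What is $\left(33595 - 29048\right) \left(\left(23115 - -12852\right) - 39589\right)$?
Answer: $-16469234$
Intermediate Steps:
$\left(33595 - 29048\right) \left(\left(23115 - -12852\right) - 39589\right) = 4547 \left(\left(23115 + 12852\right) - 39589\right) = 4547 \left(35967 - 39589\right) = 4547 \left(-3622\right) = -16469234$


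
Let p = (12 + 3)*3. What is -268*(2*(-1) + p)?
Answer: -11524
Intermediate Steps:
p = 45 (p = 15*3 = 45)
-268*(2*(-1) + p) = -268*(2*(-1) + 45) = -268*(-2 + 45) = -268*43 = -11524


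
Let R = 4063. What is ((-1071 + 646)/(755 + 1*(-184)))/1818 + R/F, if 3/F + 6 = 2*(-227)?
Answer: -646715673905/1038078 ≈ -6.2299e+5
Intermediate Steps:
F = -3/460 (F = 3/(-6 + 2*(-227)) = 3/(-6 - 454) = 3/(-460) = 3*(-1/460) = -3/460 ≈ -0.0065217)
((-1071 + 646)/(755 + 1*(-184)))/1818 + R/F = ((-1071 + 646)/(755 + 1*(-184)))/1818 + 4063/(-3/460) = -425/(755 - 184)*(1/1818) + 4063*(-460/3) = -425/571*(1/1818) - 1868980/3 = -425*1/571*(1/1818) - 1868980/3 = -425/571*1/1818 - 1868980/3 = -425/1038078 - 1868980/3 = -646715673905/1038078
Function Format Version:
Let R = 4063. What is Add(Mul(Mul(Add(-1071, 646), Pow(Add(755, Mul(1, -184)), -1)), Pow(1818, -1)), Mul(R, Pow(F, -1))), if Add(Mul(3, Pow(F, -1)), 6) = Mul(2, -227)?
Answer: Rational(-646715673905, 1038078) ≈ -6.2299e+5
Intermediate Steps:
F = Rational(-3, 460) (F = Mul(3, Pow(Add(-6, Mul(2, -227)), -1)) = Mul(3, Pow(Add(-6, -454), -1)) = Mul(3, Pow(-460, -1)) = Mul(3, Rational(-1, 460)) = Rational(-3, 460) ≈ -0.0065217)
Add(Mul(Mul(Add(-1071, 646), Pow(Add(755, Mul(1, -184)), -1)), Pow(1818, -1)), Mul(R, Pow(F, -1))) = Add(Mul(Mul(Add(-1071, 646), Pow(Add(755, Mul(1, -184)), -1)), Pow(1818, -1)), Mul(4063, Pow(Rational(-3, 460), -1))) = Add(Mul(Mul(-425, Pow(Add(755, -184), -1)), Rational(1, 1818)), Mul(4063, Rational(-460, 3))) = Add(Mul(Mul(-425, Pow(571, -1)), Rational(1, 1818)), Rational(-1868980, 3)) = Add(Mul(Mul(-425, Rational(1, 571)), Rational(1, 1818)), Rational(-1868980, 3)) = Add(Mul(Rational(-425, 571), Rational(1, 1818)), Rational(-1868980, 3)) = Add(Rational(-425, 1038078), Rational(-1868980, 3)) = Rational(-646715673905, 1038078)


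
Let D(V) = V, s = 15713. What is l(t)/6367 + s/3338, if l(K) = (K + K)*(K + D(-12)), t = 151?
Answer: 240167235/21253046 ≈ 11.300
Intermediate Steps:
l(K) = 2*K*(-12 + K) (l(K) = (K + K)*(K - 12) = (2*K)*(-12 + K) = 2*K*(-12 + K))
l(t)/6367 + s/3338 = (2*151*(-12 + 151))/6367 + 15713/3338 = (2*151*139)*(1/6367) + 15713*(1/3338) = 41978*(1/6367) + 15713/3338 = 41978/6367 + 15713/3338 = 240167235/21253046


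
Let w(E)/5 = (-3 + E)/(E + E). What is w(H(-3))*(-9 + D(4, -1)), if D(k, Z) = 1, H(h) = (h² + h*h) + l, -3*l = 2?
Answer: -215/13 ≈ -16.538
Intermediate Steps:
l = -⅔ (l = -⅓*2 = -⅔ ≈ -0.66667)
H(h) = -⅔ + 2*h² (H(h) = (h² + h*h) - ⅔ = (h² + h²) - ⅔ = 2*h² - ⅔ = -⅔ + 2*h²)
w(E) = 5*(-3 + E)/(2*E) (w(E) = 5*((-3 + E)/(E + E)) = 5*((-3 + E)/((2*E))) = 5*((1/(2*E))*(-3 + E)) = 5*((-3 + E)/(2*E)) = 5*(-3 + E)/(2*E))
w(H(-3))*(-9 + D(4, -1)) = (5*(-3 + (-⅔ + 2*(-3)²))/(2*(-⅔ + 2*(-3)²)))*(-9 + 1) = (5*(-3 + (-⅔ + 2*9))/(2*(-⅔ + 2*9)))*(-8) = (5*(-3 + (-⅔ + 18))/(2*(-⅔ + 18)))*(-8) = (5*(-3 + 52/3)/(2*(52/3)))*(-8) = ((5/2)*(3/52)*(43/3))*(-8) = (215/104)*(-8) = -215/13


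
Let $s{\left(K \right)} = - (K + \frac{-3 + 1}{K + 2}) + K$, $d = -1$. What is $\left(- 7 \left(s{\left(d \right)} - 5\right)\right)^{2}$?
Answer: $441$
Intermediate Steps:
$s{\left(K \right)} = \frac{2}{2 + K}$ ($s{\left(K \right)} = - (K - \frac{2}{2 + K}) + K = \left(- K + \frac{2}{2 + K}\right) + K = \frac{2}{2 + K}$)
$\left(- 7 \left(s{\left(d \right)} - 5\right)\right)^{2} = \left(- 7 \left(\frac{2}{2 - 1} - 5\right)\right)^{2} = \left(- 7 \left(\frac{2}{1} - 5\right)\right)^{2} = \left(- 7 \left(2 \cdot 1 - 5\right)\right)^{2} = \left(- 7 \left(2 - 5\right)\right)^{2} = \left(\left(-7\right) \left(-3\right)\right)^{2} = 21^{2} = 441$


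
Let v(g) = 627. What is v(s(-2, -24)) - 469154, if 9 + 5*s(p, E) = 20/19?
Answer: -468527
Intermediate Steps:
s(p, E) = -151/95 (s(p, E) = -9/5 + (20/19)/5 = -9/5 + (20*(1/19))/5 = -9/5 + (⅕)*(20/19) = -9/5 + 4/19 = -151/95)
v(s(-2, -24)) - 469154 = 627 - 469154 = -468527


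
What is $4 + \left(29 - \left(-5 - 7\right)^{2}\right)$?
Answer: $-111$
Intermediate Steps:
$4 + \left(29 - \left(-5 - 7\right)^{2}\right) = 4 + \left(29 - \left(-12\right)^{2}\right) = 4 + \left(29 - 144\right) = 4 - 115 = -111$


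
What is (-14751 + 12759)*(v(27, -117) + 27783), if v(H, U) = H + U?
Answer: -55164456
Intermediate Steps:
(-14751 + 12759)*(v(27, -117) + 27783) = (-14751 + 12759)*((27 - 117) + 27783) = -1992*(-90 + 27783) = -1992*27693 = -55164456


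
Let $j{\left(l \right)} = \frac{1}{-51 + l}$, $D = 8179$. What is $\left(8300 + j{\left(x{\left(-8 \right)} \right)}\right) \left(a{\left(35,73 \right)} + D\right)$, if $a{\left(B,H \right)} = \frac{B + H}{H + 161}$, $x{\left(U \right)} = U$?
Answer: $\frac{52071163767}{767} \approx 6.7889 \cdot 10^{7}$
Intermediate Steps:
$a{\left(B,H \right)} = \frac{B + H}{161 + H}$
$\left(8300 + j{\left(x{\left(-8 \right)} \right)}\right) \left(a{\left(35,73 \right)} + D\right) = \left(8300 + \frac{1}{-51 - 8}\right) \left(\frac{35 + 73}{161 + 73} + 8179\right) = \left(8300 + \frac{1}{-59}\right) \left(\frac{1}{234} \cdot 108 + 8179\right) = \left(8300 - \frac{1}{59}\right) \left(\frac{1}{234} \cdot 108 + 8179\right) = \frac{489699 \left(\frac{6}{13} + 8179\right)}{59} = \frac{489699}{59} \cdot \frac{106333}{13} = \frac{52071163767}{767}$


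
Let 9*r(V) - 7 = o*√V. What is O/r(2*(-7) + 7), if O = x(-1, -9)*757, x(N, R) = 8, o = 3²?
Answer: 6813/11 - 61317*I*√7/77 ≈ 619.36 - 2106.9*I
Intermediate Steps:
o = 9
r(V) = 7/9 + √V (r(V) = 7/9 + (9*√V)/9 = 7/9 + √V)
O = 6056 (O = 8*757 = 6056)
O/r(2*(-7) + 7) = 6056/(7/9 + √(2*(-7) + 7)) = 6056/(7/9 + √(-14 + 7)) = 6056/(7/9 + √(-7)) = 6056/(7/9 + I*√7)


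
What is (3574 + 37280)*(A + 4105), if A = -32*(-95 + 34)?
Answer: 247452678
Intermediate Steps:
A = 1952 (A = -32*(-61) = 1952)
(3574 + 37280)*(A + 4105) = (3574 + 37280)*(1952 + 4105) = 40854*6057 = 247452678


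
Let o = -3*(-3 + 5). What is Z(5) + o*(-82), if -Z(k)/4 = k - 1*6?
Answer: 496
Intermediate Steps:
Z(k) = 24 - 4*k (Z(k) = -4*(k - 1*6) = -4*(k - 6) = -4*(-6 + k) = 24 - 4*k)
o = -6 (o = -3*2 = -6)
Z(5) + o*(-82) = (24 - 4*5) - 6*(-82) = (24 - 20) + 492 = 4 + 492 = 496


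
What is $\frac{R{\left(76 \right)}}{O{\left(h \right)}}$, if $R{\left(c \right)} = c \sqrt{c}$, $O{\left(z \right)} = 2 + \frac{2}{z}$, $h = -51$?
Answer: $\frac{1938 \sqrt{19}}{25} \approx 337.9$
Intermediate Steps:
$R{\left(c \right)} = c^{\frac{3}{2}}$
$\frac{R{\left(76 \right)}}{O{\left(h \right)}} = \frac{76^{\frac{3}{2}}}{2 + \frac{2}{-51}} = \frac{152 \sqrt{19}}{2 + 2 \left(- \frac{1}{51}\right)} = \frac{152 \sqrt{19}}{2 - \frac{2}{51}} = \frac{152 \sqrt{19}}{\frac{100}{51}} = 152 \sqrt{19} \cdot \frac{51}{100} = \frac{1938 \sqrt{19}}{25}$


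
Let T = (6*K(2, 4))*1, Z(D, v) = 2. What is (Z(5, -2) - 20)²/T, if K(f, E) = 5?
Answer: 54/5 ≈ 10.800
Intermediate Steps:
T = 30 (T = (6*5)*1 = 30*1 = 30)
(Z(5, -2) - 20)²/T = (2 - 20)²/30 = (-18)²*(1/30) = 324*(1/30) = 54/5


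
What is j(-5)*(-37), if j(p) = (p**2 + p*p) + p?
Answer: -1665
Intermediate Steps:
j(p) = p + 2*p**2 (j(p) = (p**2 + p**2) + p = 2*p**2 + p = p + 2*p**2)
j(-5)*(-37) = -5*(1 + 2*(-5))*(-37) = -5*(1 - 10)*(-37) = -5*(-9)*(-37) = 45*(-37) = -1665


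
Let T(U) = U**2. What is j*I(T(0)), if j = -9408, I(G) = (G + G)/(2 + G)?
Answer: 0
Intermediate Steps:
I(G) = 2*G/(2 + G) (I(G) = (2*G)/(2 + G) = 2*G/(2 + G))
j*I(T(0)) = -18816*0**2/(2 + 0**2) = -18816*0/(2 + 0) = -18816*0/2 = -9408*0 = 0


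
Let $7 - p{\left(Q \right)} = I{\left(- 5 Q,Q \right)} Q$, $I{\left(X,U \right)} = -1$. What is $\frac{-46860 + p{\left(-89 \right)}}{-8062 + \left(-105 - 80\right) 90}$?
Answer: $\frac{23471}{12356} \approx 1.8996$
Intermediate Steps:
$p{\left(Q \right)} = 7 + Q$ ($p{\left(Q \right)} = 7 - - Q = 7 + Q$)
$\frac{-46860 + p{\left(-89 \right)}}{-8062 + \left(-105 - 80\right) 90} = \frac{-46860 + \left(7 - 89\right)}{-8062 + \left(-105 - 80\right) 90} = \frac{-46860 - 82}{-8062 - 16650} = - \frac{46942}{-8062 - 16650} = - \frac{46942}{-24712} = \left(-46942\right) \left(- \frac{1}{24712}\right) = \frac{23471}{12356}$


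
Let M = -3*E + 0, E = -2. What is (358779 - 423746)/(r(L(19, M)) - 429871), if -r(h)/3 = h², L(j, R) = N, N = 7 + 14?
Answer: 64967/431194 ≈ 0.15067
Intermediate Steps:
N = 21
M = 6 (M = -3*(-2) + 0 = 6 + 0 = 6)
L(j, R) = 21
r(h) = -3*h²
(358779 - 423746)/(r(L(19, M)) - 429871) = (358779 - 423746)/(-3*21² - 429871) = -64967/(-3*441 - 429871) = -64967/(-1323 - 429871) = -64967/(-431194) = -64967*(-1/431194) = 64967/431194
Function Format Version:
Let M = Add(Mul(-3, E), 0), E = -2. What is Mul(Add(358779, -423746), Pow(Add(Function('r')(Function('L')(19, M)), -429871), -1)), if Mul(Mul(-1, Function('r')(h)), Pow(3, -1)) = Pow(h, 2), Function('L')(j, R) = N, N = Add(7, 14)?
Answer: Rational(64967, 431194) ≈ 0.15067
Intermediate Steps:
N = 21
M = 6 (M = Add(Mul(-3, -2), 0) = Add(6, 0) = 6)
Function('L')(j, R) = 21
Function('r')(h) = Mul(-3, Pow(h, 2))
Mul(Add(358779, -423746), Pow(Add(Function('r')(Function('L')(19, M)), -429871), -1)) = Mul(Add(358779, -423746), Pow(Add(Mul(-3, Pow(21, 2)), -429871), -1)) = Mul(-64967, Pow(Add(Mul(-3, 441), -429871), -1)) = Mul(-64967, Pow(Add(-1323, -429871), -1)) = Mul(-64967, Pow(-431194, -1)) = Mul(-64967, Rational(-1, 431194)) = Rational(64967, 431194)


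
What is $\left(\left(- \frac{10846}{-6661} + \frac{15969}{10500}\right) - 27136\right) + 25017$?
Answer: $- \frac{49327888997}{23313500} \approx -2115.9$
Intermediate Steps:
$\left(\left(- \frac{10846}{-6661} + \frac{15969}{10500}\right) - 27136\right) + 25017 = \left(\left(\left(-10846\right) \left(- \frac{1}{6661}\right) + 15969 \cdot \frac{1}{10500}\right) - 27136\right) + 25017 = \left(\left(\frac{10846}{6661} + \frac{5323}{3500}\right) - 27136\right) + 25017 = \left(\frac{73417503}{23313500} - 27136\right) + 25017 = - \frac{632561718497}{23313500} + 25017 = - \frac{49327888997}{23313500}$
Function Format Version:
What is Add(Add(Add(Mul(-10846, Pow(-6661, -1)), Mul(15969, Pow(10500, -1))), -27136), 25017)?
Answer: Rational(-49327888997, 23313500) ≈ -2115.9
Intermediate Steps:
Add(Add(Add(Mul(-10846, Pow(-6661, -1)), Mul(15969, Pow(10500, -1))), -27136), 25017) = Add(Add(Add(Mul(-10846, Rational(-1, 6661)), Mul(15969, Rational(1, 10500))), -27136), 25017) = Add(Add(Add(Rational(10846, 6661), Rational(5323, 3500)), -27136), 25017) = Add(Add(Rational(73417503, 23313500), -27136), 25017) = Add(Rational(-632561718497, 23313500), 25017) = Rational(-49327888997, 23313500)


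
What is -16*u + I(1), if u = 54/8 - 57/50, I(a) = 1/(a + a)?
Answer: -4463/50 ≈ -89.260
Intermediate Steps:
I(a) = 1/(2*a)
u = 561/100 (u = 54*(⅛) - 57*1/50 = 27/4 - 57/50 = 561/100 ≈ 5.6100)
-16*u + I(1) = -16*561/100 + (½)/1 = -2244/25 + (½)*1 = -2244/25 + ½ = -4463/50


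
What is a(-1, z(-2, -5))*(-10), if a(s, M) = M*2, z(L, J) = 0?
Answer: 0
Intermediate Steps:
a(s, M) = 2*M
a(-1, z(-2, -5))*(-10) = (2*0)*(-10) = 0*(-10) = 0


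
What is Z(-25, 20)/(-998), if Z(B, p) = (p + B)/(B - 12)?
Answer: -5/36926 ≈ -0.00013541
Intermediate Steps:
Z(B, p) = (B + p)/(-12 + B)
Z(-25, 20)/(-998) = ((-25 + 20)/(-12 - 25))/(-998) = (-5/(-37))*(-1/998) = -1/37*(-5)*(-1/998) = (5/37)*(-1/998) = -5/36926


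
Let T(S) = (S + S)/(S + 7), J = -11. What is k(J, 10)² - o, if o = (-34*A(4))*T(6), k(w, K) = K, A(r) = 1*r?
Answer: 2932/13 ≈ 225.54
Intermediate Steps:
A(r) = r
T(S) = 2*S/(7 + S) (T(S) = (2*S)/(7 + S) = 2*S/(7 + S))
o = -1632/13 (o = (-34*4)*(2*6/(7 + 6)) = -272*6/13 = -136*12/13 = -1632/13 ≈ -125.54)
k(J, 10)² - o = 10² - 1*(-1632/13) = 100 + 1632/13 = 2932/13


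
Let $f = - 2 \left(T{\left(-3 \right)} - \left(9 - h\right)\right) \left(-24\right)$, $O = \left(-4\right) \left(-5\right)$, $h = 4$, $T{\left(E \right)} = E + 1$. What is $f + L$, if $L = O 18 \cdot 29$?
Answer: $10104$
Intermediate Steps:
$T{\left(E \right)} = 1 + E$
$O = 20$
$L = 10440$ ($L = 20 \cdot 18 \cdot 29 = 360 \cdot 29 = 10440$)
$f = -336$ ($f = - 2 \left(\left(1 - 3\right) - \left(9 - 4\right)\right) \left(-24\right) = - 2 \left(-2 - \left(9 - 4\right)\right) \left(-24\right) = - 2 \left(-2 - 5\right) \left(-24\right) = \left(-2\right) \left(-7\right) \left(-24\right) = 14 \left(-24\right) = -336$)
$f + L = -336 + 10440 = 10104$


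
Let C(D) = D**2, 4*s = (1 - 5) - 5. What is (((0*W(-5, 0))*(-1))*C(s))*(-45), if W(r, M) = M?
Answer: 0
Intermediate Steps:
s = -9/4 (s = ((1 - 5) - 5)/4 = (-4 - 5)/4 = (1/4)*(-9) = -9/4 ≈ -2.2500)
(((0*W(-5, 0))*(-1))*C(s))*(-45) = (((0*0)*(-1))*(-9/4)**2)*(-45) = ((0*(-1))*(81/16))*(-45) = (0*(81/16))*(-45) = 0*(-45) = 0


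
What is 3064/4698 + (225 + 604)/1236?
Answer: 1280291/967788 ≈ 1.3229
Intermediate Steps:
3064/4698 + (225 + 604)/1236 = 3064*(1/4698) + 829*(1/1236) = 1532/2349 + 829/1236 = 1280291/967788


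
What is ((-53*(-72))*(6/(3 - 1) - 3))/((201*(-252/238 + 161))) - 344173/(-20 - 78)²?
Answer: -344173/9604 ≈ -35.836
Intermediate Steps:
((-53*(-72))*(6/(3 - 1) - 3))/((201*(-252/238 + 161))) - 344173/(-20 - 78)² = (3816*(6/2 - 3))/((201*(-252*1/238 + 161))) - 344173/((-98)²) = (3816*((½)*6 - 3))/((201*(-18/17 + 161))) - 344173/9604 = (3816*(3 - 3))/((201*(2719/17))) - 344173*1/9604 = (3816*0)/(546519/17) - 344173/9604 = 0*(17/546519) - 344173/9604 = 0 - 344173/9604 = -344173/9604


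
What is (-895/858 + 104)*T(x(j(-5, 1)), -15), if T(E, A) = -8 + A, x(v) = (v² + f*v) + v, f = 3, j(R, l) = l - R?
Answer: -2031751/858 ≈ -2368.0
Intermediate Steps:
x(v) = v² + 4*v (x(v) = (v² + 3*v) + v = v² + 4*v)
(-895/858 + 104)*T(x(j(-5, 1)), -15) = (-895/858 + 104)*(-8 - 15) = (-895*1/858 + 104)*(-23) = (-895/858 + 104)*(-23) = (88337/858)*(-23) = -2031751/858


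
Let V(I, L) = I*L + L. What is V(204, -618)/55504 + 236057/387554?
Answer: -8999277133/5377699304 ≈ -1.6734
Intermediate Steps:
V(I, L) = L + I*L
V(204, -618)/55504 + 236057/387554 = -618*(1 + 204)/55504 + 236057/387554 = -618*205*(1/55504) + 236057*(1/387554) = -126690*1/55504 + 236057/387554 = -63345/27752 + 236057/387554 = -8999277133/5377699304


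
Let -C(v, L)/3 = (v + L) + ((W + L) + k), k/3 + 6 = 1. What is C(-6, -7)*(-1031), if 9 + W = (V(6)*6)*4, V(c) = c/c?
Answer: -61860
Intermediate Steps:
k = -15 (k = -18 + 3*1 = -18 + 3 = -15)
V(c) = 1
W = 15 (W = -9 + (1*6)*4 = -9 + 6*4 = -9 + 24 = 15)
C(v, L) = -6*L - 3*v (C(v, L) = -3*((v + L) + ((15 + L) - 15)) = -3*((L + v) + L) = -3*(v + 2*L) = -6*L - 3*v)
C(-6, -7)*(-1031) = (-6*(-7) - 3*(-6))*(-1031) = (42 + 18)*(-1031) = 60*(-1031) = -61860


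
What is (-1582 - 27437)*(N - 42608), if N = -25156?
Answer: 1966443516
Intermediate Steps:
(-1582 - 27437)*(N - 42608) = (-1582 - 27437)*(-25156 - 42608) = -29019*(-67764) = 1966443516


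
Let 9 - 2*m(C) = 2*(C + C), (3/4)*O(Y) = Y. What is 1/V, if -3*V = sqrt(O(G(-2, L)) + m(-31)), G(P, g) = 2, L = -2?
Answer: -3*sqrt(2490)/415 ≈ -0.36072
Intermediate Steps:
O(Y) = 4*Y/3
m(C) = 9/2 - 2*C (m(C) = 9/2 - (C + C) = 9/2 - 2*C)
V = -sqrt(2490)/18 (V = -sqrt((4/3)*2 + (9/2 - 2*(-31)))/3 = -sqrt(8/3 + (9/2 + 62))/3 = -sqrt(8/3 + 133/2)/3 = -sqrt(2490)/18 ≈ -2.7722)
1/V = 1/(-sqrt(2490)/18) = -3*sqrt(2490)/415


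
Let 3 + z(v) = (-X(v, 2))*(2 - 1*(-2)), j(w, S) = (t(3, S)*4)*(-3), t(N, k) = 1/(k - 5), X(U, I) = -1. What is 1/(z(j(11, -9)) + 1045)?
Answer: 1/1046 ≈ 0.00095602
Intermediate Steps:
t(N, k) = 1/(-5 + k)
j(w, S) = -12/(-5 + S) (j(w, S) = (4/(-5 + S))*(-3) = -12/(-5 + S))
z(v) = 1 (z(v) = -3 + (-1*(-1))*(2 - 1*(-2)) = -3 + 1*(2 + 2) = -3 + 1*4 = -3 + 4 = 1)
1/(z(j(11, -9)) + 1045) = 1/(1 + 1045) = 1/1046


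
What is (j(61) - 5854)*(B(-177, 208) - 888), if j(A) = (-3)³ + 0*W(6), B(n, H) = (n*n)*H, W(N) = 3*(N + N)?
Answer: -38317914264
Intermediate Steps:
W(N) = 6*N (W(N) = 3*(2*N) = 6*N)
B(n, H) = H*n² (B(n, H) = n²*H = H*n²)
j(A) = -27 (j(A) = (-3)³ + 0*(6*6) = -27 + 0*36 = -27 + 0 = -27)
(j(61) - 5854)*(B(-177, 208) - 888) = (-27 - 5854)*(208*(-177)² - 888) = -5881*(208*31329 - 888) = -5881*(6516432 - 888) = -5881*6515544 = -38317914264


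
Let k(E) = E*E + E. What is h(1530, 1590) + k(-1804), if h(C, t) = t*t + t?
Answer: 5782302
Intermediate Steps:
k(E) = E + E² (k(E) = E² + E = E + E²)
h(C, t) = t + t² (h(C, t) = t² + t = t + t²)
h(1530, 1590) + k(-1804) = 1590*(1 + 1590) - 1804*(1 - 1804) = 1590*1591 - 1804*(-1803) = 2529690 + 3252612 = 5782302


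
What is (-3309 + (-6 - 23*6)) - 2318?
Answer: -5771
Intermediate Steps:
(-3309 + (-6 - 23*6)) - 2318 = (-3309 + (-6 - 138)) - 2318 = (-3309 - 144) - 2318 = -3453 - 2318 = -5771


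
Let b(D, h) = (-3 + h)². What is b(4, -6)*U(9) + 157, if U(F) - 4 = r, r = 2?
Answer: 643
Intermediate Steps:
U(F) = 6 (U(F) = 4 + 2 = 6)
b(4, -6)*U(9) + 157 = (-3 - 6)²*6 + 157 = (-9)²*6 + 157 = 81*6 + 157 = 486 + 157 = 643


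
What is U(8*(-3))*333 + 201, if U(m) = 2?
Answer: 867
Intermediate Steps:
U(8*(-3))*333 + 201 = 2*333 + 201 = 666 + 201 = 867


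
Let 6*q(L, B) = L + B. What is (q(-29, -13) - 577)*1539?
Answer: -898776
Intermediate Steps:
q(L, B) = B/6 + L/6 (q(L, B) = (L + B)/6 = (B + L)/6 = B/6 + L/6)
(q(-29, -13) - 577)*1539 = (((1/6)*(-13) + (1/6)*(-29)) - 577)*1539 = ((-13/6 - 29/6) - 577)*1539 = (-7 - 577)*1539 = -584*1539 = -898776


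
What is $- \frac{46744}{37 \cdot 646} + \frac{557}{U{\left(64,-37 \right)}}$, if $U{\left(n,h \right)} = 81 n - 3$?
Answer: $- \frac{114433625}{61918131} \approx -1.8481$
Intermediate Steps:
$U{\left(n,h \right)} = -3 + 81 n$
$- \frac{46744}{37 \cdot 646} + \frac{557}{U{\left(64,-37 \right)}} = - \frac{46744}{37 \cdot 646} + \frac{557}{-3 + 81 \cdot 64} = - \frac{46744}{23902} + \frac{557}{-3 + 5184} = \left(-46744\right) \frac{1}{23902} + \frac{557}{5181} = - \frac{23372}{11951} + 557 \cdot \frac{1}{5181} = - \frac{23372}{11951} + \frac{557}{5181} = - \frac{114433625}{61918131}$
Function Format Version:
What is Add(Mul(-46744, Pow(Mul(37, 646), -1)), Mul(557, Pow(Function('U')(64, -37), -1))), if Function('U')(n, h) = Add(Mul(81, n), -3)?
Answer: Rational(-114433625, 61918131) ≈ -1.8481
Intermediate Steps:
Function('U')(n, h) = Add(-3, Mul(81, n))
Add(Mul(-46744, Pow(Mul(37, 646), -1)), Mul(557, Pow(Function('U')(64, -37), -1))) = Add(Mul(-46744, Pow(Mul(37, 646), -1)), Mul(557, Pow(Add(-3, Mul(81, 64)), -1))) = Add(Mul(-46744, Pow(23902, -1)), Mul(557, Pow(Add(-3, 5184), -1))) = Add(Mul(-46744, Rational(1, 23902)), Mul(557, Pow(5181, -1))) = Add(Rational(-23372, 11951), Mul(557, Rational(1, 5181))) = Add(Rational(-23372, 11951), Rational(557, 5181)) = Rational(-114433625, 61918131)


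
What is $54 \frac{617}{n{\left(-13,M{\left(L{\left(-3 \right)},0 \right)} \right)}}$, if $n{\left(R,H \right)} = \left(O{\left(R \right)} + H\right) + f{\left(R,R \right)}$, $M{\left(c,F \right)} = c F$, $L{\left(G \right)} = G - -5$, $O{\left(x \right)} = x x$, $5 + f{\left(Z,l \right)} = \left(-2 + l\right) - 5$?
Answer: $\frac{1851}{8} \approx 231.38$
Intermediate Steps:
$f{\left(Z,l \right)} = -12 + l$ ($f{\left(Z,l \right)} = -5 + \left(\left(-2 + l\right) - 5\right) = -5 + \left(-7 + l\right) = -12 + l$)
$O{\left(x \right)} = x^{2}$
$L{\left(G \right)} = 5 + G$ ($L{\left(G \right)} = G + 5 = 5 + G$)
$M{\left(c,F \right)} = F c$
$n{\left(R,H \right)} = -12 + H + R + R^{2}$ ($n{\left(R,H \right)} = \left(R^{2} + H\right) + \left(-12 + R\right) = \left(H + R^{2}\right) + \left(-12 + R\right) = -12 + H + R + R^{2}$)
$54 \frac{617}{n{\left(-13,M{\left(L{\left(-3 \right)},0 \right)} \right)}} = 54 \frac{617}{-12 + 0 \left(5 - 3\right) - 13 + \left(-13\right)^{2}} = 54 \frac{617}{-12 + 0 \cdot 2 - 13 + 169} = 54 \frac{617}{-12 + 0 - 13 + 169} = 54 \cdot \frac{617}{144} = \frac{1851}{8}$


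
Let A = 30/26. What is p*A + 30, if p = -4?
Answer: 330/13 ≈ 25.385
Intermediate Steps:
A = 15/13 (A = 30*(1/26) = 15/13 ≈ 1.1538)
p*A + 30 = -4*15/13 + 30 = -60/13 + 30 = 330/13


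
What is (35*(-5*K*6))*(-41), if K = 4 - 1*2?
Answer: 86100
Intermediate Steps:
K = 2 (K = 4 - 2 = 2)
(35*(-5*K*6))*(-41) = (35*(-5*2*6))*(-41) = (35*(-10*6))*(-41) = (35*(-60))*(-41) = -2100*(-41) = 86100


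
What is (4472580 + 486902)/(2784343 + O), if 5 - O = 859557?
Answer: 450862/174981 ≈ 2.5766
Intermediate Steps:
O = -859552 (O = 5 - 1*859557 = 5 - 859557 = -859552)
(4472580 + 486902)/(2784343 + O) = (4472580 + 486902)/(2784343 - 859552) = 4959482/1924791 = 4959482*(1/1924791) = 450862/174981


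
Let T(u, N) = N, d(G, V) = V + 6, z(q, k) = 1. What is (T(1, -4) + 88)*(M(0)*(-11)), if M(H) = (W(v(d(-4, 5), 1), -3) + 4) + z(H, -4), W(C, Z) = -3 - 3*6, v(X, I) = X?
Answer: 14784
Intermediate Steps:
d(G, V) = 6 + V
W(C, Z) = -21 (W(C, Z) = -3 - 18 = -21)
M(H) = -16 (M(H) = (-21 + 4) + 1 = -17 + 1 = -16)
(T(1, -4) + 88)*(M(0)*(-11)) = (-4 + 88)*(-16*(-11)) = 84*176 = 14784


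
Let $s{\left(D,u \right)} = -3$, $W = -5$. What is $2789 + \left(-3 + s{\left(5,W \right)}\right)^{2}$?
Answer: $2825$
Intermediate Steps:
$2789 + \left(-3 + s{\left(5,W \right)}\right)^{2} = 2789 + \left(-3 - 3\right)^{2} = 2789 + \left(-6\right)^{2} = 2789 + 36 = 2825$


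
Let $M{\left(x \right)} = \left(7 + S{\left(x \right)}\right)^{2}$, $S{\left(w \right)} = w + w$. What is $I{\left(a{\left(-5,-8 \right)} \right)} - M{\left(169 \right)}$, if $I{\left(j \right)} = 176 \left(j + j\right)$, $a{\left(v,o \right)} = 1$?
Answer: $-118673$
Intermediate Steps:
$S{\left(w \right)} = 2 w$
$M{\left(x \right)} = \left(7 + 2 x\right)^{2}$
$I{\left(j \right)} = 352 j$ ($I{\left(j \right)} = 176 \cdot 2 j = 352 j$)
$I{\left(a{\left(-5,-8 \right)} \right)} - M{\left(169 \right)} = 352 \cdot 1 - \left(7 + 2 \cdot 169\right)^{2} = 352 - \left(7 + 338\right)^{2} = 352 - 345^{2} = 352 - 119025 = -118673$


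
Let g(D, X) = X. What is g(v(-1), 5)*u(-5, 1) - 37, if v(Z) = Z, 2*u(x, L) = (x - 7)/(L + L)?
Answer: -52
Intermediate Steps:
u(x, L) = (-7 + x)/(4*L) (u(x, L) = ((x - 7)/(L + L))/2 = ((-7 + x)/((2*L)))/2 = ((-7 + x)*(1/(2*L)))/2 = ((-7 + x)/(2*L))/2 = (-7 + x)/(4*L))
g(v(-1), 5)*u(-5, 1) - 37 = 5*((¼)*(-7 - 5)/1) - 37 = 5*((¼)*1*(-12)) - 37 = 5*(-3) - 37 = -15 - 37 = -52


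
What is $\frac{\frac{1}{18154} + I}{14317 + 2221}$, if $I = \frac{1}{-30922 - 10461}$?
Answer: $\frac{801}{428429425804} \approx 1.8696 \cdot 10^{-9}$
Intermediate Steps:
$I = - \frac{1}{41383}$ ($I = \frac{1}{-41383} = - \frac{1}{41383} \approx -2.4165 \cdot 10^{-5}$)
$\frac{\frac{1}{18154} + I}{14317 + 2221} = \frac{\frac{1}{18154} - \frac{1}{41383}}{14317 + 2221} = \frac{\frac{1}{18154} - \frac{1}{41383}}{16538} = \frac{801}{25905758} \cdot \frac{1}{16538} = \frac{801}{428429425804}$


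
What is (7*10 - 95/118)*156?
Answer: 636870/59 ≈ 10794.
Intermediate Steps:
(7*10 - 95/118)*156 = (70 - 95*1/118)*156 = (70 - 95/118)*156 = (8165/118)*156 = 636870/59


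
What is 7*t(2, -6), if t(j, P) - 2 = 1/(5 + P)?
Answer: 7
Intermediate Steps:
t(j, P) = 2 + 1/(5 + P)
7*t(2, -6) = 7*((11 + 2*(-6))/(5 - 6)) = 7*((11 - 12)/(-1)) = 7*(-1*(-1)) = 7*1 = 7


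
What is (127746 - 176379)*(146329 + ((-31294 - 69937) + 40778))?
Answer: -4176407508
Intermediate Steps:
(127746 - 176379)*(146329 + ((-31294 - 69937) + 40778)) = -48633*(146329 + (-101231 + 40778)) = -48633*(146329 - 60453) = -48633*85876 = -4176407508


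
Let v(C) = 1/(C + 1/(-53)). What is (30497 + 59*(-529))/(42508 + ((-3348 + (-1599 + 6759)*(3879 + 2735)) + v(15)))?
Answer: -80988/3875559379 ≈ -2.0897e-5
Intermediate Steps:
v(C) = 1/(-1/53 + C) (v(C) = 1/(C - 1/53) = 1/(-1/53 + C))
(30497 + 59*(-529))/(42508 + ((-3348 + (-1599 + 6759)*(3879 + 2735)) + v(15))) = (30497 + 59*(-529))/(42508 + ((-3348 + (-1599 + 6759)*(3879 + 2735)) + 53/(-1 + 53*15))) = (30497 - 31211)/(42508 + ((-3348 + 5160*6614) + 53/(-1 + 795))) = -714/(42508 + ((-3348 + 34128240) + 53/794)) = -714/(42508 + (34124892 + 53*(1/794))) = -714/(42508 + (34124892 + 53/794)) = -714/(42508 + 27095164301/794) = -714/27128915653/794 = -714*794/27128915653 = -80988/3875559379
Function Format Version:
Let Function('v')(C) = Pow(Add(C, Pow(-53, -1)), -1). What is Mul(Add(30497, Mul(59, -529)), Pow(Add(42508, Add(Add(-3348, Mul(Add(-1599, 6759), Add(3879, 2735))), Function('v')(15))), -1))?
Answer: Rational(-80988, 3875559379) ≈ -2.0897e-5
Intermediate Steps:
Function('v')(C) = Pow(Add(Rational(-1, 53), C), -1) (Function('v')(C) = Pow(Add(C, Rational(-1, 53)), -1) = Pow(Add(Rational(-1, 53), C), -1))
Mul(Add(30497, Mul(59, -529)), Pow(Add(42508, Add(Add(-3348, Mul(Add(-1599, 6759), Add(3879, 2735))), Function('v')(15))), -1)) = Mul(Add(30497, Mul(59, -529)), Pow(Add(42508, Add(Add(-3348, Mul(Add(-1599, 6759), Add(3879, 2735))), Mul(53, Pow(Add(-1, Mul(53, 15)), -1)))), -1)) = Mul(Add(30497, -31211), Pow(Add(42508, Add(Add(-3348, Mul(5160, 6614)), Mul(53, Pow(Add(-1, 795), -1)))), -1)) = Mul(-714, Pow(Add(42508, Add(Add(-3348, 34128240), Mul(53, Pow(794, -1)))), -1)) = Mul(-714, Pow(Add(42508, Add(34124892, Mul(53, Rational(1, 794)))), -1)) = Mul(-714, Pow(Add(42508, Add(34124892, Rational(53, 794))), -1)) = Mul(-714, Pow(Add(42508, Rational(27095164301, 794)), -1)) = Mul(-714, Pow(Rational(27128915653, 794), -1)) = Mul(-714, Rational(794, 27128915653)) = Rational(-80988, 3875559379)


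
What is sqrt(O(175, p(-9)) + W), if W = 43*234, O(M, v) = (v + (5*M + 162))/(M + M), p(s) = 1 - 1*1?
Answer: sqrt(49318318)/70 ≈ 100.32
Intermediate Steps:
p(s) = 0 (p(s) = 1 - 1 = 0)
O(M, v) = (162 + v + 5*M)/(2*M) (O(M, v) = (v + (162 + 5*M))/((2*M)) = (162 + v + 5*M)*(1/(2*M)) = (162 + v + 5*M)/(2*M))
W = 10062
sqrt(O(175, p(-9)) + W) = sqrt((1/2)*(162 + 0 + 5*175)/175 + 10062) = sqrt((1/2)*(1/175)*(162 + 0 + 875) + 10062) = sqrt((1/2)*(1/175)*1037 + 10062) = sqrt(1037/350 + 10062) = sqrt(3522737/350) = sqrt(49318318)/70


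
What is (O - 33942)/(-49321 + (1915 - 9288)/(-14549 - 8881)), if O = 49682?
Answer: -368788200/1155583657 ≈ -0.31914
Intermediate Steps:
(O - 33942)/(-49321 + (1915 - 9288)/(-14549 - 8881)) = (49682 - 33942)/(-49321 + (1915 - 9288)/(-14549 - 8881)) = 15740/(-49321 - 7373/(-23430)) = 15740/(-49321 - 7373*(-1/23430)) = 15740/(-49321 + 7373/23430) = 15740/(-1155583657/23430) = 15740*(-23430/1155583657) = -368788200/1155583657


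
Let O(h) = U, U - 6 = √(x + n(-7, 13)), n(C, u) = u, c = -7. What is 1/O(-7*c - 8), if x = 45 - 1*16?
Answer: -1 + √42/6 ≈ 0.080123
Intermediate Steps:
x = 29 (x = 45 - 16 = 29)
U = 6 + √42 (U = 6 + √(29 + 13) = 6 + √42 ≈ 12.481)
O(h) = 6 + √42
1/O(-7*c - 8) = 1/(6 + √42)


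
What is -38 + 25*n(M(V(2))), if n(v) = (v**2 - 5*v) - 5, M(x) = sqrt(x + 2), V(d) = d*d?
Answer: -13 - 125*sqrt(6) ≈ -319.19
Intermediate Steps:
V(d) = d**2
M(x) = sqrt(2 + x)
n(v) = -5 + v**2 - 5*v
-38 + 25*n(M(V(2))) = -38 + 25*(-5 + (sqrt(2 + 2**2))**2 - 5*sqrt(2 + 2**2)) = -38 + 25*(-5 + (sqrt(2 + 4))**2 - 5*sqrt(2 + 4)) = -38 + 25*(-5 + (sqrt(6))**2 - 5*sqrt(6)) = -38 + 25*(-5 + 6 - 5*sqrt(6)) = -38 + 25*(1 - 5*sqrt(6)) = -38 + (25 - 125*sqrt(6)) = -13 - 125*sqrt(6)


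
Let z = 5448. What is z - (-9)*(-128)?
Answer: 4296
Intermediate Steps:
z - (-9)*(-128) = 5448 - (-9)*(-128) = 5448 - 1*1152 = 5448 - 1152 = 4296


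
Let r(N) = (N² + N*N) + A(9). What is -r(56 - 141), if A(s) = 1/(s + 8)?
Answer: -245651/17 ≈ -14450.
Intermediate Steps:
A(s) = 1/(8 + s)
r(N) = 1/17 + 2*N² (r(N) = (N² + N*N) + 1/(8 + 9) = (N² + N²) + 1/17 = 2*N² + 1/17 = 1/17 + 2*N²)
-r(56 - 141) = -(1/17 + 2*(56 - 141)²) = -(1/17 + 2*(-85)²) = -(1/17 + 2*7225) = -(1/17 + 14450) = -1*245651/17 = -245651/17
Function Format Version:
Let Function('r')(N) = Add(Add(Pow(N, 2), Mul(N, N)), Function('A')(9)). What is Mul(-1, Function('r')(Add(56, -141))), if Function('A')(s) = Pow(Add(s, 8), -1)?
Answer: Rational(-245651, 17) ≈ -14450.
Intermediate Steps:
Function('A')(s) = Pow(Add(8, s), -1)
Function('r')(N) = Add(Rational(1, 17), Mul(2, Pow(N, 2))) (Function('r')(N) = Add(Add(Pow(N, 2), Mul(N, N)), Pow(Add(8, 9), -1)) = Add(Add(Pow(N, 2), Pow(N, 2)), Pow(17, -1)) = Add(Mul(2, Pow(N, 2)), Rational(1, 17)) = Add(Rational(1, 17), Mul(2, Pow(N, 2))))
Mul(-1, Function('r')(Add(56, -141))) = Mul(-1, Add(Rational(1, 17), Mul(2, Pow(Add(56, -141), 2)))) = Mul(-1, Add(Rational(1, 17), Mul(2, Pow(-85, 2)))) = Mul(-1, Add(Rational(1, 17), Mul(2, 7225))) = Mul(-1, Add(Rational(1, 17), 14450)) = Mul(-1, Rational(245651, 17)) = Rational(-245651, 17)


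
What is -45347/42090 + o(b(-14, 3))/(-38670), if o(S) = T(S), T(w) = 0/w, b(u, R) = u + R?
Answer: -45347/42090 ≈ -1.0774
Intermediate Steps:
b(u, R) = R + u
T(w) = 0
o(S) = 0
-45347/42090 + o(b(-14, 3))/(-38670) = -45347/42090 + 0/(-38670) = -45347*1/42090 + 0*(-1/38670) = -45347/42090 + 0 = -45347/42090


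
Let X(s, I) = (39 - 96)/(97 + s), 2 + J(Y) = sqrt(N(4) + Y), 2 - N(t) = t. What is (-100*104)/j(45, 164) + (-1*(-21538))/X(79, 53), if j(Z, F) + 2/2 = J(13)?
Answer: -4679888/57 - 5200*sqrt(11) ≈ -99350.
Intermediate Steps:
N(t) = 2 - t
J(Y) = -2 + sqrt(-2 + Y) (J(Y) = -2 + sqrt((2 - 1*4) + Y) = -2 + sqrt((2 - 4) + Y) = -2 + sqrt(-2 + Y))
j(Z, F) = -3 + sqrt(11) (j(Z, F) = -1 + (-2 + sqrt(-2 + 13)) = -1 + (-2 + sqrt(11)) = -3 + sqrt(11))
X(s, I) = -57/(97 + s)
(-100*104)/j(45, 164) + (-1*(-21538))/X(79, 53) = (-100*104)/(-3 + sqrt(11)) + (-1*(-21538))/((-57/(97 + 79))) = -10400/(-3 + sqrt(11)) + 21538/((-57/176)) = -10400/(-3 + sqrt(11)) + 21538/((-57*1/176)) = -10400/(-3 + sqrt(11)) + 21538/(-57/176) = -10400/(-3 + sqrt(11)) + 21538*(-176/57) = -10400/(-3 + sqrt(11)) - 3790688/57 = -3790688/57 - 10400/(-3 + sqrt(11))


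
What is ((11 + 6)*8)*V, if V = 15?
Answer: 2040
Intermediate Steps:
((11 + 6)*8)*V = ((11 + 6)*8)*15 = (17*8)*15 = 136*15 = 2040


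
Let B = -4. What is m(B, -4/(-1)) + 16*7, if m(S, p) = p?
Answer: 116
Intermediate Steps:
m(B, -4/(-1)) + 16*7 = -4/(-1) + 16*7 = -4*(-1) + 112 = 4 + 112 = 116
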